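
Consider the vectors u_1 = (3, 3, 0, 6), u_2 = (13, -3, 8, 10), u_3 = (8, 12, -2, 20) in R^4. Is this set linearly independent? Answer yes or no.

Form the matrix with these vectors as rows and row reduce.
R2 ← R2 − (13/3)·R1: [0, -16, 8, -16]
R3 ← R3 − (8/3)·R1: [0, 4, -2, 4]
R3 ← R3 + (1/4)·R2: [0, 0, 0, 0]
2 nonzero rows, so the 3 vectors span a space of dimension 2.
Since 2 < 3, the vectors are linearly dependent.

no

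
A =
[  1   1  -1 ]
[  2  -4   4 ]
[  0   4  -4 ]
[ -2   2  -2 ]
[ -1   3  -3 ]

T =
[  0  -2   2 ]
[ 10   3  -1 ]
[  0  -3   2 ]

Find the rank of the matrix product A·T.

2

First compute AT:
[[ 10,   4,  -1],
 [-40, -28,  16],
 [ 40,  24, -12],
 [ 20,  16, -10],
 [ 30,  20, -11]]
Now row reduce the product.
R2 ← R2 + (4)·R1: [0, -12, 12]
R3 ← R3 − (4)·R1: [0, 8, -8]
R4 ← R4 − (2)·R1: [0, 8, -8]
R5 ← R5 − (3)·R1: [0, 8, -8]
R3 ← R3 + (2/3)·R2: [0, 0, 0]
R4 ← R4 + (2/3)·R2: [0, 0, 0]
R5 ← R5 + (2/3)·R2: [0, 0, 0]
2 nonzero rows, so rank(AT) = 2.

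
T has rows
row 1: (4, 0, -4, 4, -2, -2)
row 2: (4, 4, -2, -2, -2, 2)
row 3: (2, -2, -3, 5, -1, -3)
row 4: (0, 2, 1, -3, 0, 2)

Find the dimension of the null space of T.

Row reduce to echelon form.
R2 ← R2 − R1: [0, 4, 2, -6, 0, 4]
R3 ← R3 − (1/2)·R1: [0, -2, -1, 3, 0, -2]
R3 ← R3 + (1/2)·R2: [0, 0, 0, 0, 0, 0]
R4 ← R4 − (1/2)·R2: [0, 0, 0, 0, 0, 0]
2 nonzero rows, so rank(T) = 2.
T has 6 columns; by rank–nullity, nullity = 6 − 2 = 4.

4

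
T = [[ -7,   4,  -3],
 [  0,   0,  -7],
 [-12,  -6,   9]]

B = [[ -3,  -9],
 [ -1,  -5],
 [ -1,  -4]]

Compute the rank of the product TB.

First compute TB:
[[ 20,  55],
 [  7,  28],
 [ 33, 102]]
Now row reduce the product.
R2 ← R2 − (7/20)·R1: [0, 35/4]
R3 ← R3 − (33/20)·R1: [0, 45/4]
R3 ← R3 − (9/7)·R2: [0, 0]
2 nonzero rows, so rank(TB) = 2.

2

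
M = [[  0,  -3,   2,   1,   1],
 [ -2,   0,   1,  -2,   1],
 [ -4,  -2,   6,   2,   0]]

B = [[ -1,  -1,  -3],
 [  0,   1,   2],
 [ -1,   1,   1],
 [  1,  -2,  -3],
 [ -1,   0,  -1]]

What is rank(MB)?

2

First compute MB:
[[ -2,  -3,  -8],
 [ -2,   7,  12],
 [  0,   4,   8]]
Now row reduce the product.
R2 ← R2 − R1: [0, 10, 20]
R3 ← R3 − (2/5)·R2: [0, 0, 0]
2 nonzero rows, so rank(MB) = 2.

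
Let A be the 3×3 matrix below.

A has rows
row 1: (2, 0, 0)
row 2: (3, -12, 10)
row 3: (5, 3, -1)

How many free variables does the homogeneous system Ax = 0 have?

0

Row reduce to echelon form.
R2 ← R2 − (3/2)·R1: [0, -12, 10]
R3 ← R3 − (5/2)·R1: [0, 3, -1]
R3 ← R3 + (1/4)·R2: [0, 0, 3/2]
3 nonzero rows, so rank(A) = 3.
A has 3 columns; by rank–nullity, nullity = 3 − 3 = 0.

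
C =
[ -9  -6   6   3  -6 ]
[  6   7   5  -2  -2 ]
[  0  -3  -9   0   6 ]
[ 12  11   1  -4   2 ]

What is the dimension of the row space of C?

2

Row reduce to echelon form.
R2 ← R2 + (2/3)·R1: [0, 3, 9, 0, -6]
R4 ← R4 + (4/3)·R1: [0, 3, 9, 0, -6]
R3 ← R3 + R2: [0, 0, 0, 0, 0]
R4 ← R4 − R2: [0, 0, 0, 0, 0]
Echelon form has 2 nonzero rows, so rank(C) = 2.
The row space has dimension equal to the rank: 2.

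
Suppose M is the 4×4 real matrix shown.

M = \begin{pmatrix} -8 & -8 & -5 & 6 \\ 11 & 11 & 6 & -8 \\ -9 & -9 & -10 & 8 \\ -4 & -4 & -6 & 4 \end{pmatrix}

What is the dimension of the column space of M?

2

Row reduce to echelon form.
R2 ← R2 + (11/8)·R1: [0, 0, -7/8, 1/4]
R3 ← R3 − (9/8)·R1: [0, 0, -35/8, 5/4]
R4 ← R4 − (1/2)·R1: [0, 0, -7/2, 1]
R3 ← R3 − (5)·R2: [0, 0, 0, 0]
R4 ← R4 − (4)·R2: [0, 0, 0, 0]
Echelon form has 2 nonzero rows, so rank(M) = 2.
The column space has dimension equal to the rank: 2.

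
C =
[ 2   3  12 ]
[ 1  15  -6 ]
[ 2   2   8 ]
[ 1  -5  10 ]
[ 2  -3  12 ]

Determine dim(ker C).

0

Row reduce to echelon form.
R2 ← R2 − (1/2)·R1: [0, 27/2, -12]
R3 ← R3 − R1: [0, -1, -4]
R4 ← R4 − (1/2)·R1: [0, -13/2, 4]
R5 ← R5 − R1: [0, -6, 0]
R3 ← R3 + (2/27)·R2: [0, 0, -44/9]
R4 ← R4 + (13/27)·R2: [0, 0, -16/9]
R5 ← R5 + (4/9)·R2: [0, 0, -16/3]
R4 ← R4 − (4/11)·R3: [0, 0, 0]
R5 ← R5 − (12/11)·R3: [0, 0, 0]
3 nonzero rows, so rank(C) = 3.
C has 3 columns; by rank–nullity, nullity = 3 − 3 = 0.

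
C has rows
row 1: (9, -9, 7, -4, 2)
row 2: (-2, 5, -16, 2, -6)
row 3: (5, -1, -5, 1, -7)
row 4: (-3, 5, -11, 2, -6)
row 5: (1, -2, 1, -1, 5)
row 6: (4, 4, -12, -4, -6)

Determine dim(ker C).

Row reduce to echelon form.
R2 ← R2 + (2/9)·R1: [0, 3, -130/9, 10/9, -50/9]
R3 ← R3 − (5/9)·R1: [0, 4, -80/9, 29/9, -73/9]
R4 ← R4 + (1/3)·R1: [0, 2, -26/3, 2/3, -16/3]
R5 ← R5 − (1/9)·R1: [0, -1, 2/9, -5/9, 43/9]
R6 ← R6 − (4/9)·R1: [0, 8, -136/9, -20/9, -62/9]
R3 ← R3 − (4/3)·R2: [0, 0, 280/27, 47/27, -19/27]
R4 ← R4 − (2/3)·R2: [0, 0, 26/27, -2/27, -44/27]
R5 ← R5 + (1/3)·R2: [0, 0, -124/27, -5/27, 79/27]
R6 ← R6 − (8/3)·R2: [0, 0, 632/27, -140/27, 214/27]
R4 ← R4 − (13/140)·R3: [0, 0, 0, -33/140, -219/140]
R5 ← R5 + (31/70)·R3: [0, 0, 0, 41/70, 183/70]
R6 ← R6 − (79/35)·R3: [0, 0, 0, -319/35, 333/35]
R5 ← R5 + (82/33)·R4: [0, 0, 0, 0, -14/11]
R6 ← R6 − (116/3)·R4: [0, 0, 0, 0, 70]
R6 ← R6 + (55)·R5: [0, 0, 0, 0, 0]
5 nonzero rows, so rank(C) = 5.
C has 5 columns; by rank–nullity, nullity = 5 − 5 = 0.

0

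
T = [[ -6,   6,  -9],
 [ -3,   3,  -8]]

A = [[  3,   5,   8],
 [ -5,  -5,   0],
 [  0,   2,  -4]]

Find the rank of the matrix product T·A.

First compute TA:
[[-48, -78, -12],
 [-24, -46,   8]]
Now row reduce the product.
R2 ← R2 − (1/2)·R1: [0, -7, 14]
2 nonzero rows, so rank(TA) = 2.

2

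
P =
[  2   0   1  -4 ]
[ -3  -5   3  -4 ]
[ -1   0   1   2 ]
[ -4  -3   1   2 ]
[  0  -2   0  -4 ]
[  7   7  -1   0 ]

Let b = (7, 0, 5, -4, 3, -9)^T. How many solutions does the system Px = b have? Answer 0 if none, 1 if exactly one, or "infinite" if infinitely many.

Row reduce the augmented matrix [P | b].
R2 ← R2 + (3/2)·R1: [0, -5, 9/2, -10, 21/2]
R3 ← R3 + (1/2)·R1: [0, 0, 3/2, 0, 17/2]
R4 ← R4 + (2)·R1: [0, -3, 3, -6, 10]
R6 ← R6 − (7/2)·R1: [0, 7, -9/2, 14, -67/2]
R4 ← R4 − (3/5)·R2: [0, 0, 3/10, 0, 37/10]
R5 ← R5 − (2/5)·R2: [0, 0, -9/5, 0, -6/5]
R6 ← R6 + (7/5)·R2: [0, 0, 9/5, 0, -94/5]
R4 ← R4 − (1/5)·R3: [0, 0, 0, 0, 2]
R5 ← R5 + (6/5)·R3: [0, 0, 0, 0, 9]
R6 ← R6 − (6/5)·R3: [0, 0, 0, 0, -29]
R5 ← R5 − (9/2)·R4: [0, 0, 0, 0, 0]
R6 ← R6 + (29/2)·R4: [0, 0, 0, 0, 0]
The echelon form has 4 nonzero rows; the last pivot sits in the augmented column, so rank(P) = 3 but rank([P|b]) = 4.
Since the ranks differ, the system is inconsistent.
It has no solutions.

0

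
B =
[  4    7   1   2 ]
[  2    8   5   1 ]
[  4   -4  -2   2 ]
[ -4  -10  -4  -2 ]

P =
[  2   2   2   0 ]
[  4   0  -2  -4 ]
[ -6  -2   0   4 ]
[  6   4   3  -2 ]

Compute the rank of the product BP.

2

First compute BP:
[[ 42,  14,   0, -28],
 [ 12,  -2,  -9, -14],
 [ 16,  20,  22,   4],
 [-36,  -8,   6,  28]]
Now row reduce the product.
R2 ← R2 − (2/7)·R1: [0, -6, -9, -6]
R3 ← R3 − (8/21)·R1: [0, 44/3, 22, 44/3]
R4 ← R4 + (6/7)·R1: [0, 4, 6, 4]
R3 ← R3 + (22/9)·R2: [0, 0, 0, 0]
R4 ← R4 + (2/3)·R2: [0, 0, 0, 0]
2 nonzero rows, so rank(BP) = 2.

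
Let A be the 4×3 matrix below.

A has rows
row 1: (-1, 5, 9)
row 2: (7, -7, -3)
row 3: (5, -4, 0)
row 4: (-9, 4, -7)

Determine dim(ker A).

0

Row reduce to echelon form.
R2 ← R2 + (7)·R1: [0, 28, 60]
R3 ← R3 + (5)·R1: [0, 21, 45]
R4 ← R4 − (9)·R1: [0, -41, -88]
R3 ← R3 − (3/4)·R2: [0, 0, 0]
R4 ← R4 + (41/28)·R2: [0, 0, -1/7]
Swap R3 ↔ R4
3 nonzero rows, so rank(A) = 3.
A has 3 columns; by rank–nullity, nullity = 3 − 3 = 0.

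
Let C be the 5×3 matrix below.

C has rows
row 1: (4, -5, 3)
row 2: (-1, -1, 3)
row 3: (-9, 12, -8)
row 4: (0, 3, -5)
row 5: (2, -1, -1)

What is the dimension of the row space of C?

2

Row reduce to echelon form.
R2 ← R2 + (1/4)·R1: [0, -9/4, 15/4]
R3 ← R3 + (9/4)·R1: [0, 3/4, -5/4]
R5 ← R5 − (1/2)·R1: [0, 3/2, -5/2]
R3 ← R3 + (1/3)·R2: [0, 0, 0]
R4 ← R4 + (4/3)·R2: [0, 0, 0]
R5 ← R5 + (2/3)·R2: [0, 0, 0]
Echelon form has 2 nonzero rows, so rank(C) = 2.
The row space has dimension equal to the rank: 2.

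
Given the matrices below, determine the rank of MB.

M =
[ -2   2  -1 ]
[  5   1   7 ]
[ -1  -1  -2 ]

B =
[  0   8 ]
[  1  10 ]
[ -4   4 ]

First compute MB:
[[  6,   0],
 [-27,  78],
 [  7, -26]]
Now row reduce the product.
R2 ← R2 + (9/2)·R1: [0, 78]
R3 ← R3 − (7/6)·R1: [0, -26]
R3 ← R3 + (1/3)·R2: [0, 0]
2 nonzero rows, so rank(MB) = 2.

2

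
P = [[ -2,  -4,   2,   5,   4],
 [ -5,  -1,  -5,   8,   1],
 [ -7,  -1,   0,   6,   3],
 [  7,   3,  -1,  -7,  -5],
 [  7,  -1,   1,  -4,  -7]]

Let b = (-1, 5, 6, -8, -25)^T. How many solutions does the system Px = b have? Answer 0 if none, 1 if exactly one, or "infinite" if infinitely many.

Row reduce the augmented matrix [P | b].
R2 ← R2 − (5/2)·R1: [0, 9, -10, -9/2, -9, 15/2]
R3 ← R3 − (7/2)·R1: [0, 13, -7, -23/2, -11, 19/2]
R4 ← R4 + (7/2)·R1: [0, -11, 6, 21/2, 9, -23/2]
R5 ← R5 + (7/2)·R1: [0, -15, 8, 27/2, 7, -57/2]
R3 ← R3 − (13/9)·R2: [0, 0, 67/9, -5, 2, -4/3]
R4 ← R4 + (11/9)·R2: [0, 0, -56/9, 5, -2, -7/3]
R5 ← R5 + (5/3)·R2: [0, 0, -26/3, 6, -8, -16]
R4 ← R4 + (56/67)·R3: [0, 0, 0, 55/67, -22/67, -231/67]
R5 ← R5 + (78/67)·R3: [0, 0, 0, 12/67, -380/67, -1176/67]
R5 ← R5 − (12/55)·R4: [0, 0, 0, 0, -28/5, -84/5]
The echelon form has 5 nonzero rows, and every pivot lies in the first 5 columns, so rank(P) = rank([P|b]) = 5.
The system is consistent.
rank = 5 = number of unknowns, so the solution is unique.

1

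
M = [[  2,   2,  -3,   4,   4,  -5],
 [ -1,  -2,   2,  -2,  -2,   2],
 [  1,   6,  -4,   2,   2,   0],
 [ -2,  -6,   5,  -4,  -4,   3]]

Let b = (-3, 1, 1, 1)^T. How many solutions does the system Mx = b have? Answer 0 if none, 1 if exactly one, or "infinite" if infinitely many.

Row reduce the augmented matrix [M | b].
R2 ← R2 + (1/2)·R1: [0, -1, 1/2, 0, 0, -1/2, -1/2]
R3 ← R3 − (1/2)·R1: [0, 5, -5/2, 0, 0, 5/2, 5/2]
R4 ← R4 + R1: [0, -4, 2, 0, 0, -2, -2]
R3 ← R3 + (5)·R2: [0, 0, 0, 0, 0, 0, 0]
R4 ← R4 − (4)·R2: [0, 0, 0, 0, 0, 0, 0]
The echelon form has 2 nonzero rows, and every pivot lies in the first 6 columns, so rank(M) = rank([M|b]) = 2.
The system is consistent.
rank = 2 < 6 unknowns, so there are infinitely many solutions.

infinite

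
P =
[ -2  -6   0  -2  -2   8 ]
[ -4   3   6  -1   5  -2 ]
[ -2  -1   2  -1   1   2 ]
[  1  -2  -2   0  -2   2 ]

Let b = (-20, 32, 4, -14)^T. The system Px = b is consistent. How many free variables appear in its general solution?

4

Row reduce the augmented matrix [P | b].
R2 ← R2 − (2)·R1: [0, 15, 6, 3, 9, -18, 72]
R3 ← R3 − R1: [0, 5, 2, 1, 3, -6, 24]
R4 ← R4 + (1/2)·R1: [0, -5, -2, -1, -3, 6, -24]
R3 ← R3 − (1/3)·R2: [0, 0, 0, 0, 0, 0, 0]
R4 ← R4 + (1/3)·R2: [0, 0, 0, 0, 0, 0, 0]
The echelon form has 2 nonzero rows, and every pivot lies in the first 6 columns, so rank(P) = rank([P|b]) = 2.
The system is consistent.
Free variables = (unknowns) − (rank) = 6 − 2 = 4.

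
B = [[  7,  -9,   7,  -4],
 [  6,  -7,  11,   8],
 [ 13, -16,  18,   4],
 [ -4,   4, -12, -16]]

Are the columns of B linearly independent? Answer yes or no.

Row reduce B to echelon form.
R2 ← R2 − (6/7)·R1: [0, 5/7, 5, 80/7]
R3 ← R3 − (13/7)·R1: [0, 5/7, 5, 80/7]
R4 ← R4 + (4/7)·R1: [0, -8/7, -8, -128/7]
R3 ← R3 − R2: [0, 0, 0, 0]
R4 ← R4 + (8/5)·R2: [0, 0, 0, 0]
2 pivots among 4 columns.
Only 2 < 4 pivot columns, so the columns are linearly dependent.

no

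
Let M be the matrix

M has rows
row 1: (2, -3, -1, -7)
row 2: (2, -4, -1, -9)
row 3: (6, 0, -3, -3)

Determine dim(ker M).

2

Row reduce to echelon form.
R2 ← R2 − R1: [0, -1, 0, -2]
R3 ← R3 − (3)·R1: [0, 9, 0, 18]
R3 ← R3 + (9)·R2: [0, 0, 0, 0]
2 nonzero rows, so rank(M) = 2.
M has 4 columns; by rank–nullity, nullity = 4 − 2 = 2.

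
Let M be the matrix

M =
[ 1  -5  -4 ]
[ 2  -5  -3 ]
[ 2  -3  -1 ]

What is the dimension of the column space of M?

2

Row reduce to echelon form.
R2 ← R2 − (2)·R1: [0, 5, 5]
R3 ← R3 − (2)·R1: [0, 7, 7]
R3 ← R3 − (7/5)·R2: [0, 0, 0]
Echelon form has 2 nonzero rows, so rank(M) = 2.
The column space has dimension equal to the rank: 2.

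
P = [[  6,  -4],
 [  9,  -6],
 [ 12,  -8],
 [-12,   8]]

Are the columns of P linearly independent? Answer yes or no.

no

Row reduce P to echelon form.
R2 ← R2 − (3/2)·R1: [0, 0]
R3 ← R3 − (2)·R1: [0, 0]
R4 ← R4 + (2)·R1: [0, 0]
1 pivot among 2 columns.
Only 1 < 2 pivot columns, so the columns are linearly dependent.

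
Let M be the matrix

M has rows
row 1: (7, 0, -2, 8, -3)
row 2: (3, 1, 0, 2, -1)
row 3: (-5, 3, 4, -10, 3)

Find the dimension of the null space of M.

3

Row reduce to echelon form.
R2 ← R2 − (3/7)·R1: [0, 1, 6/7, -10/7, 2/7]
R3 ← R3 + (5/7)·R1: [0, 3, 18/7, -30/7, 6/7]
R3 ← R3 − (3)·R2: [0, 0, 0, 0, 0]
2 nonzero rows, so rank(M) = 2.
M has 5 columns; by rank–nullity, nullity = 5 − 2 = 3.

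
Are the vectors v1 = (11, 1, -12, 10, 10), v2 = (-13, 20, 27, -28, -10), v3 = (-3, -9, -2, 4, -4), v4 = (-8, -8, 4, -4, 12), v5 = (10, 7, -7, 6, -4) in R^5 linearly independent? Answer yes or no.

Form the matrix with these vectors as rows and row reduce.
R2 ← R2 + (13/11)·R1: [0, 233/11, 141/11, -178/11, 20/11]
R3 ← R3 + (3/11)·R1: [0, -96/11, -58/11, 74/11, -14/11]
R4 ← R4 + (8/11)·R1: [0, -80/11, -52/11, 36/11, 212/11]
R5 ← R5 − (10/11)·R1: [0, 67/11, 43/11, -34/11, -144/11]
R3 ← R3 + (96/233)·R2: [0, 0, 2/233, 14/233, -122/233]
R4 ← R4 + (80/233)·R2: [0, 0, -76/233, -532/233, 4636/233]
R5 ← R5 − (67/233)·R2: [0, 0, 52/233, 364/233, -3172/233]
R4 ← R4 + (38)·R3: [0, 0, 0, 0, 0]
R5 ← R5 − (26)·R3: [0, 0, 0, 0, 0]
3 nonzero rows, so the 5 vectors span a space of dimension 3.
Since 3 < 5, the vectors are linearly dependent.

no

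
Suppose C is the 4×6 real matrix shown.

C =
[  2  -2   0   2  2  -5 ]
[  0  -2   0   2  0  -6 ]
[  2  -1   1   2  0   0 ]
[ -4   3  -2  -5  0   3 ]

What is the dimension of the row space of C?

Row reduce to echelon form.
R3 ← R3 − R1: [0, 1, 1, 0, -2, 5]
R4 ← R4 + (2)·R1: [0, -1, -2, -1, 4, -7]
R3 ← R3 + (1/2)·R2: [0, 0, 1, 1, -2, 2]
R4 ← R4 − (1/2)·R2: [0, 0, -2, -2, 4, -4]
R4 ← R4 + (2)·R3: [0, 0, 0, 0, 0, 0]
Echelon form has 3 nonzero rows, so rank(C) = 3.
The row space has dimension equal to the rank: 3.

3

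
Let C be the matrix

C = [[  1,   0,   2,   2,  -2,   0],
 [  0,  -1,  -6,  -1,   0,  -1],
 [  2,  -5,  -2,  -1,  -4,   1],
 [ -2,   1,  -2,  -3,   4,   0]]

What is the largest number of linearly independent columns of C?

3

Row reduce to echelon form.
R3 ← R3 − (2)·R1: [0, -5, -6, -5, 0, 1]
R4 ← R4 + (2)·R1: [0, 1, 2, 1, 0, 0]
R3 ← R3 − (5)·R2: [0, 0, 24, 0, 0, 6]
R4 ← R4 + R2: [0, 0, -4, 0, 0, -1]
R4 ← R4 + (1/6)·R3: [0, 0, 0, 0, 0, 0]
Echelon form has 3 nonzero rows, so rank(C) = 3.
The rank gives the maximum number of linearly independent columns: 3.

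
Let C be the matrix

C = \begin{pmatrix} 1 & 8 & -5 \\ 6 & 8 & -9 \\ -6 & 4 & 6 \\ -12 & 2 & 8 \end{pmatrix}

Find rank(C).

3

Row reduce to echelon form.
R2 ← R2 − (6)·R1: [0, -40, 21]
R3 ← R3 + (6)·R1: [0, 52, -24]
R4 ← R4 + (12)·R1: [0, 98, -52]
R3 ← R3 + (13/10)·R2: [0, 0, 33/10]
R4 ← R4 + (49/20)·R2: [0, 0, -11/20]
R4 ← R4 + (1/6)·R3: [0, 0, 0]
Echelon form has 3 nonzero rows, so rank(C) = 3.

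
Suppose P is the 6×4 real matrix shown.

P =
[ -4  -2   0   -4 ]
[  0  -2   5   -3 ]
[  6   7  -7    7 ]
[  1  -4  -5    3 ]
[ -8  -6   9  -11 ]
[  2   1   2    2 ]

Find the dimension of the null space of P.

Row reduce to echelon form.
R3 ← R3 + (3/2)·R1: [0, 4, -7, 1]
R4 ← R4 + (1/4)·R1: [0, -9/2, -5, 2]
R5 ← R5 − (2)·R1: [0, -2, 9, -3]
R6 ← R6 + (1/2)·R1: [0, 0, 2, 0]
R3 ← R3 + (2)·R2: [0, 0, 3, -5]
R4 ← R4 − (9/4)·R2: [0, 0, -65/4, 35/4]
R5 ← R5 − R2: [0, 0, 4, 0]
R4 ← R4 + (65/12)·R3: [0, 0, 0, -55/3]
R5 ← R5 − (4/3)·R3: [0, 0, 0, 20/3]
R6 ← R6 − (2/3)·R3: [0, 0, 0, 10/3]
R5 ← R5 + (4/11)·R4: [0, 0, 0, 0]
R6 ← R6 + (2/11)·R4: [0, 0, 0, 0]
4 nonzero rows, so rank(P) = 4.
P has 4 columns; by rank–nullity, nullity = 4 − 4 = 0.

0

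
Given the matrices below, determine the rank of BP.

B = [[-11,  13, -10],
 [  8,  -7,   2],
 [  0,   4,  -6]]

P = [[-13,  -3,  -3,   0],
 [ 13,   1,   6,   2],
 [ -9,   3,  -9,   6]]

First compute BP:
[[402,  16, 201, -34],
 [-213, -25, -84,  -2],
 [106, -14,  78, -28]]
Now row reduce the product.
R2 ← R2 + (71/134)·R1: [0, -1107/67, 45/2, -1341/67]
R3 ← R3 − (53/201)·R1: [0, -3662/201, 25, -3826/201]
R3 ← R3 − (3662/3321)·R2: [0, 0, 70/369, 1120/369]
3 nonzero rows, so rank(BP) = 3.

3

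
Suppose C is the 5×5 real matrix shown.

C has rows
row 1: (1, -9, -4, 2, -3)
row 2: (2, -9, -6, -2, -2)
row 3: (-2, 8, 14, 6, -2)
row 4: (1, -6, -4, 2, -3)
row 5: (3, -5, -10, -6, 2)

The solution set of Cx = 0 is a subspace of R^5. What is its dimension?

0

Row reduce to echelon form.
R2 ← R2 − (2)·R1: [0, 9, 2, -6, 4]
R3 ← R3 + (2)·R1: [0, -10, 6, 10, -8]
R4 ← R4 − R1: [0, 3, 0, 0, 0]
R5 ← R5 − (3)·R1: [0, 22, 2, -12, 11]
R3 ← R3 + (10/9)·R2: [0, 0, 74/9, 10/3, -32/9]
R4 ← R4 − (1/3)·R2: [0, 0, -2/3, 2, -4/3]
R5 ← R5 − (22/9)·R2: [0, 0, -26/9, 8/3, 11/9]
R4 ← R4 + (3/37)·R3: [0, 0, 0, 84/37, -60/37]
R5 ← R5 + (13/37)·R3: [0, 0, 0, 142/37, -1/37]
R5 ← R5 − (71/42)·R4: [0, 0, 0, 0, 19/7]
5 nonzero rows, so rank(C) = 5.
C has 5 columns; by rank–nullity, nullity = 5 − 5 = 0.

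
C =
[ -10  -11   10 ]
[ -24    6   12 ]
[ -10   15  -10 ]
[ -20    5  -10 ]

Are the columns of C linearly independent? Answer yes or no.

Row reduce C to echelon form.
R2 ← R2 − (12/5)·R1: [0, 162/5, -12]
R3 ← R3 − R1: [0, 26, -20]
R4 ← R4 − (2)·R1: [0, 27, -30]
R3 ← R3 − (65/81)·R2: [0, 0, -280/27]
R4 ← R4 − (5/6)·R2: [0, 0, -20]
R4 ← R4 − (27/14)·R3: [0, 0, 0]
3 pivots among 3 columns.
Every column is a pivot column, so the columns are linearly independent.

yes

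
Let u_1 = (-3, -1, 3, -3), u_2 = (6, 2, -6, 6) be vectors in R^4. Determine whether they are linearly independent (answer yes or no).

Form the matrix with these vectors as rows and row reduce.
R2 ← R2 + (2)·R1: [0, 0, 0, 0]
1 nonzero row, so the 2 vectors span a space of dimension 1.
Since 1 < 2, the vectors are linearly dependent.

no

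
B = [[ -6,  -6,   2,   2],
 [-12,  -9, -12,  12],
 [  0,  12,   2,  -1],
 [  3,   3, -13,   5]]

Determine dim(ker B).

1

Row reduce to echelon form.
R2 ← R2 − (2)·R1: [0, 3, -16, 8]
R4 ← R4 + (1/2)·R1: [0, 0, -12, 6]
R3 ← R3 − (4)·R2: [0, 0, 66, -33]
R4 ← R4 + (2/11)·R3: [0, 0, 0, 0]
3 nonzero rows, so rank(B) = 3.
B has 4 columns; by rank–nullity, nullity = 4 − 3 = 1.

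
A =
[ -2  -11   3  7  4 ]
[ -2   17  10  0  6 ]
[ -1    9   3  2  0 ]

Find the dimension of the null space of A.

2

Row reduce to echelon form.
R2 ← R2 − R1: [0, 28, 7, -7, 2]
R3 ← R3 − (1/2)·R1: [0, 29/2, 3/2, -3/2, -2]
R3 ← R3 − (29/56)·R2: [0, 0, -17/8, 17/8, -85/28]
3 nonzero rows, so rank(A) = 3.
A has 5 columns; by rank–nullity, nullity = 5 − 3 = 2.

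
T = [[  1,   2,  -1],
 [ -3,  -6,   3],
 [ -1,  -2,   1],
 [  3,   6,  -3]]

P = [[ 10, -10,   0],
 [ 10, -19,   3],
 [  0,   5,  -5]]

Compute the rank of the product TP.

1

First compute TP:
[[ 30, -53,  11],
 [-90, 159, -33],
 [-30,  53, -11],
 [ 90, -159,  33]]
Now row reduce the product.
R2 ← R2 + (3)·R1: [0, 0, 0]
R3 ← R3 + R1: [0, 0, 0]
R4 ← R4 − (3)·R1: [0, 0, 0]
1 nonzero row, so rank(TP) = 1.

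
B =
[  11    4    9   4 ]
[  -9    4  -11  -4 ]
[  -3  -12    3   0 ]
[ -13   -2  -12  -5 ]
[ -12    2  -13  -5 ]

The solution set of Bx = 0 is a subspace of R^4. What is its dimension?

Row reduce to echelon form.
R2 ← R2 + (9/11)·R1: [0, 80/11, -40/11, -8/11]
R3 ← R3 + (3/11)·R1: [0, -120/11, 60/11, 12/11]
R4 ← R4 + (13/11)·R1: [0, 30/11, -15/11, -3/11]
R5 ← R5 + (12/11)·R1: [0, 70/11, -35/11, -7/11]
R3 ← R3 + (3/2)·R2: [0, 0, 0, 0]
R4 ← R4 − (3/8)·R2: [0, 0, 0, 0]
R5 ← R5 − (7/8)·R2: [0, 0, 0, 0]
2 nonzero rows, so rank(B) = 2.
B has 4 columns; by rank–nullity, nullity = 4 − 2 = 2.

2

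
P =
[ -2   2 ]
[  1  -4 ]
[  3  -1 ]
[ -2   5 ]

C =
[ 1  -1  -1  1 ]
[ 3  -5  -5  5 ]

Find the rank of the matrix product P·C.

2

First compute PC:
[[  4,  -8,  -8,   8],
 [-11,  19,  19, -19],
 [  0,   2,   2,  -2],
 [ 13, -23, -23,  23]]
Now row reduce the product.
R2 ← R2 + (11/4)·R1: [0, -3, -3, 3]
R4 ← R4 − (13/4)·R1: [0, 3, 3, -3]
R3 ← R3 + (2/3)·R2: [0, 0, 0, 0]
R4 ← R4 + R2: [0, 0, 0, 0]
2 nonzero rows, so rank(PC) = 2.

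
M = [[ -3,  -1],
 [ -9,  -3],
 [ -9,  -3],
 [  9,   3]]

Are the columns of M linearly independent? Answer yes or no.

Row reduce M to echelon form.
R2 ← R2 − (3)·R1: [0, 0]
R3 ← R3 − (3)·R1: [0, 0]
R4 ← R4 + (3)·R1: [0, 0]
1 pivot among 2 columns.
Only 1 < 2 pivot columns, so the columns are linearly dependent.

no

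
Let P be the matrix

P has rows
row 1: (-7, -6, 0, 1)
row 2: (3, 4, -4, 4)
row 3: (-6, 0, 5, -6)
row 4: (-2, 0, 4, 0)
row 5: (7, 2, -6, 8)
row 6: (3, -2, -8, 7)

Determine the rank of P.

Row reduce to echelon form.
R2 ← R2 + (3/7)·R1: [0, 10/7, -4, 31/7]
R3 ← R3 − (6/7)·R1: [0, 36/7, 5, -48/7]
R4 ← R4 − (2/7)·R1: [0, 12/7, 4, -2/7]
R5 ← R5 + R1: [0, -4, -6, 9]
R6 ← R6 + (3/7)·R1: [0, -32/7, -8, 52/7]
R3 ← R3 − (18/5)·R2: [0, 0, 97/5, -114/5]
R4 ← R4 − (6/5)·R2: [0, 0, 44/5, -28/5]
R5 ← R5 + (14/5)·R2: [0, 0, -86/5, 107/5]
R6 ← R6 + (16/5)·R2: [0, 0, -104/5, 108/5]
R4 ← R4 − (44/97)·R3: [0, 0, 0, 460/97]
R5 ← R5 + (86/97)·R3: [0, 0, 0, 115/97]
R6 ← R6 + (104/97)·R3: [0, 0, 0, -276/97]
R5 ← R5 − (1/4)·R4: [0, 0, 0, 0]
R6 ← R6 + (3/5)·R4: [0, 0, 0, 0]
Echelon form has 4 nonzero rows, so rank(P) = 4.

4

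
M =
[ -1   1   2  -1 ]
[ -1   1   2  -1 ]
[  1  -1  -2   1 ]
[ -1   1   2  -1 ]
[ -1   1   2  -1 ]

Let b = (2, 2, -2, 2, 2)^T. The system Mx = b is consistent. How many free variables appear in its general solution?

Row reduce the augmented matrix [M | b].
R2 ← R2 − R1: [0, 0, 0, 0, 0]
R3 ← R3 + R1: [0, 0, 0, 0, 0]
R4 ← R4 − R1: [0, 0, 0, 0, 0]
R5 ← R5 − R1: [0, 0, 0, 0, 0]
The echelon form has 1 nonzero rows, and every pivot lies in the first 4 columns, so rank(M) = rank([M|b]) = 1.
The system is consistent.
Free variables = (unknowns) − (rank) = 4 − 1 = 3.

3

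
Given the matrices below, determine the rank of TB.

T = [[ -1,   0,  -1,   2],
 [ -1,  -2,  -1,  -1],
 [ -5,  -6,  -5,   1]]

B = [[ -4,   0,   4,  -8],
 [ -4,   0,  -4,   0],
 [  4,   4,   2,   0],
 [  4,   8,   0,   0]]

2

First compute TB:
[[  8,  12,  -6,   8],
 [  4, -12,   2,   8],
 [ 28, -12,  -6,  40]]
Now row reduce the product.
R2 ← R2 − (1/2)·R1: [0, -18, 5, 4]
R3 ← R3 − (7/2)·R1: [0, -54, 15, 12]
R3 ← R3 − (3)·R2: [0, 0, 0, 0]
2 nonzero rows, so rank(TB) = 2.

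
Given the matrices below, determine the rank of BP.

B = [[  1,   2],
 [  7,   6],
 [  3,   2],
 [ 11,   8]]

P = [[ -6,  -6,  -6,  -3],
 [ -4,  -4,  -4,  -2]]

First compute BP:
[[-14, -14, -14,  -7],
 [-66, -66, -66, -33],
 [-26, -26, -26, -13],
 [-98, -98, -98, -49]]
Now row reduce the product.
R2 ← R2 − (33/7)·R1: [0, 0, 0, 0]
R3 ← R3 − (13/7)·R1: [0, 0, 0, 0]
R4 ← R4 − (7)·R1: [0, 0, 0, 0]
1 nonzero row, so rank(BP) = 1.

1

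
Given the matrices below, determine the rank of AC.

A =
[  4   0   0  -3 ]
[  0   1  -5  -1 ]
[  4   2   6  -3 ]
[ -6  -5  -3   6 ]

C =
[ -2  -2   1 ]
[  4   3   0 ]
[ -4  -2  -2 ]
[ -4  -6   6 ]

First compute AC:
[[  4,  10, -14],
 [ 28,  19,   4],
 [-12,   4, -26],
 [-20, -33,  36]]
Now row reduce the product.
R2 ← R2 − (7)·R1: [0, -51, 102]
R3 ← R3 + (3)·R1: [0, 34, -68]
R4 ← R4 + (5)·R1: [0, 17, -34]
R3 ← R3 + (2/3)·R2: [0, 0, 0]
R4 ← R4 + (1/3)·R2: [0, 0, 0]
2 nonzero rows, so rank(AC) = 2.

2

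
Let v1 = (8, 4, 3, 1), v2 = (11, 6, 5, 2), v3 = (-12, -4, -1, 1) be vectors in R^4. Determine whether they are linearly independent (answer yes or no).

Form the matrix with these vectors as rows and row reduce.
R2 ← R2 − (11/8)·R1: [0, 1/2, 7/8, 5/8]
R3 ← R3 + (3/2)·R1: [0, 2, 7/2, 5/2]
R3 ← R3 − (4)·R2: [0, 0, 0, 0]
2 nonzero rows, so the 3 vectors span a space of dimension 2.
Since 2 < 3, the vectors are linearly dependent.

no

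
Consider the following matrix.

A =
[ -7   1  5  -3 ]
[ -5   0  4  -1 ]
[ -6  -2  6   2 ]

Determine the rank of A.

Row reduce to echelon form.
R2 ← R2 − (5/7)·R1: [0, -5/7, 3/7, 8/7]
R3 ← R3 − (6/7)·R1: [0, -20/7, 12/7, 32/7]
R3 ← R3 − (4)·R2: [0, 0, 0, 0]
Echelon form has 2 nonzero rows, so rank(A) = 2.

2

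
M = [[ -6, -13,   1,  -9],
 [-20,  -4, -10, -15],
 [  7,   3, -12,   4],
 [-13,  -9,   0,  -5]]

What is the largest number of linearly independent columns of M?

4

Row reduce to echelon form.
R2 ← R2 − (10/3)·R1: [0, 118/3, -40/3, 15]
R3 ← R3 + (7/6)·R1: [0, -73/6, -65/6, -13/2]
R4 ← R4 − (13/6)·R1: [0, 115/6, -13/6, 29/2]
R3 ← R3 + (73/236)·R2: [0, 0, -1765/118, -439/236]
R4 ← R4 − (115/236)·R2: [0, 0, 511/118, 1697/236]
R4 ← R4 + (511/1765)·R3: [0, 0, 0, 11741/1765]
Echelon form has 4 nonzero rows, so rank(M) = 4.
The rank gives the maximum number of linearly independent columns: 4.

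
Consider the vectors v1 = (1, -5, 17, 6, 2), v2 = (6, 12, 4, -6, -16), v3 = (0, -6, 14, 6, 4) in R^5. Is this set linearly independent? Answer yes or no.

Form the matrix with these vectors as rows and row reduce.
R2 ← R2 − (6)·R1: [0, 42, -98, -42, -28]
R3 ← R3 + (1/7)·R2: [0, 0, 0, 0, 0]
2 nonzero rows, so the 3 vectors span a space of dimension 2.
Since 2 < 3, the vectors are linearly dependent.

no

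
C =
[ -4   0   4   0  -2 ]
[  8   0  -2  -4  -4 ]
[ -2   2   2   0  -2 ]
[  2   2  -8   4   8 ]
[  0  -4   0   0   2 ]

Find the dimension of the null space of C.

2

Row reduce to echelon form.
R2 ← R2 + (2)·R1: [0, 0, 6, -4, -8]
R3 ← R3 − (1/2)·R1: [0, 2, 0, 0, -1]
R4 ← R4 + (1/2)·R1: [0, 2, -6, 4, 7]
Swap R2 ↔ R3
R4 ← R4 − R2: [0, 0, -6, 4, 8]
R5 ← R5 + (2)·R2: [0, 0, 0, 0, 0]
R4 ← R4 + R3: [0, 0, 0, 0, 0]
3 nonzero rows, so rank(C) = 3.
C has 5 columns; by rank–nullity, nullity = 5 − 3 = 2.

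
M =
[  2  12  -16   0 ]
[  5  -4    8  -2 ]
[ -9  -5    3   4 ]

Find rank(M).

Row reduce to echelon form.
R2 ← R2 − (5/2)·R1: [0, -34, 48, -2]
R3 ← R3 + (9/2)·R1: [0, 49, -69, 4]
R3 ← R3 + (49/34)·R2: [0, 0, 3/17, 19/17]
Echelon form has 3 nonzero rows, so rank(M) = 3.

3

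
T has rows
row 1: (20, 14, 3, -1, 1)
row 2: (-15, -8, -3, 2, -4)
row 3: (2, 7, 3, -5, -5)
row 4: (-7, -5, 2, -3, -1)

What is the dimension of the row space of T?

4

Row reduce to echelon form.
R2 ← R2 + (3/4)·R1: [0, 5/2, -3/4, 5/4, -13/4]
R3 ← R3 − (1/10)·R1: [0, 28/5, 27/10, -49/10, -51/10]
R4 ← R4 + (7/20)·R1: [0, -1/10, 61/20, -67/20, -13/20]
R3 ← R3 − (56/25)·R2: [0, 0, 219/50, -77/10, 109/50]
R4 ← R4 + (1/25)·R2: [0, 0, 151/50, -33/10, -39/50]
R4 ← R4 − (151/219)·R3: [0, 0, 0, 440/219, -500/219]
Echelon form has 4 nonzero rows, so rank(T) = 4.
The row space has dimension equal to the rank: 4.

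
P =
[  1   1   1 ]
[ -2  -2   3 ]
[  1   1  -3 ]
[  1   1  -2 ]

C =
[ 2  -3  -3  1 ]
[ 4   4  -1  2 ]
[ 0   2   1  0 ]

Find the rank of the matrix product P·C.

First compute PC:
[[  6,   3,  -3,   3],
 [-12,   4,  11,  -6],
 [  6,  -5,  -7,   3],
 [  6,  -3,  -6,   3]]
Now row reduce the product.
R2 ← R2 + (2)·R1: [0, 10, 5, 0]
R3 ← R3 − R1: [0, -8, -4, 0]
R4 ← R4 − R1: [0, -6, -3, 0]
R3 ← R3 + (4/5)·R2: [0, 0, 0, 0]
R4 ← R4 + (3/5)·R2: [0, 0, 0, 0]
2 nonzero rows, so rank(PC) = 2.

2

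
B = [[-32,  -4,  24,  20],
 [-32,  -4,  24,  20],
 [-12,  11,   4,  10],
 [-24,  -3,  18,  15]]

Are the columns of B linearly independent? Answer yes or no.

no

Row reduce B to echelon form.
R2 ← R2 − R1: [0, 0, 0, 0]
R3 ← R3 − (3/8)·R1: [0, 25/2, -5, 5/2]
R4 ← R4 − (3/4)·R1: [0, 0, 0, 0]
Swap R2 ↔ R3
2 pivots among 4 columns.
Only 2 < 4 pivot columns, so the columns are linearly dependent.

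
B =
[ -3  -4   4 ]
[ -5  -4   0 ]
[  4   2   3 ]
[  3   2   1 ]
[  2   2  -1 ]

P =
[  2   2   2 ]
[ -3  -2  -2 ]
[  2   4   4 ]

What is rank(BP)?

2

First compute BP:
[[ 14,  18,  18],
 [  2,  -2,  -2],
 [  8,  16,  16],
 [  2,   6,   6],
 [ -4,  -4,  -4]]
Now row reduce the product.
R2 ← R2 − (1/7)·R1: [0, -32/7, -32/7]
R3 ← R3 − (4/7)·R1: [0, 40/7, 40/7]
R4 ← R4 − (1/7)·R1: [0, 24/7, 24/7]
R5 ← R5 + (2/7)·R1: [0, 8/7, 8/7]
R3 ← R3 + (5/4)·R2: [0, 0, 0]
R4 ← R4 + (3/4)·R2: [0, 0, 0]
R5 ← R5 + (1/4)·R2: [0, 0, 0]
2 nonzero rows, so rank(BP) = 2.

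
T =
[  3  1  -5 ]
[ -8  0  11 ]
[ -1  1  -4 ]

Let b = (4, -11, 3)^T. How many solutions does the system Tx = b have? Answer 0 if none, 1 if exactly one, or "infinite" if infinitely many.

Row reduce the augmented matrix [T | b].
R2 ← R2 + (8/3)·R1: [0, 8/3, -7/3, -1/3]
R3 ← R3 + (1/3)·R1: [0, 4/3, -17/3, 13/3]
R3 ← R3 − (1/2)·R2: [0, 0, -9/2, 9/2]
The echelon form has 3 nonzero rows, and every pivot lies in the first 3 columns, so rank(T) = rank([T|b]) = 3.
The system is consistent.
rank = 3 = number of unknowns, so the solution is unique.

1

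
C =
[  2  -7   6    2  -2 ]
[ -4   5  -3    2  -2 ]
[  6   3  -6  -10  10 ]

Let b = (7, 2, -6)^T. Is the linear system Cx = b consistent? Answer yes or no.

Row reduce the augmented matrix [C | b].
R2 ← R2 + (2)·R1: [0, -9, 9, 6, -6, 16]
R3 ← R3 − (3)·R1: [0, 24, -24, -16, 16, -27]
R3 ← R3 + (8/3)·R2: [0, 0, 0, 0, 0, 47/3]
The echelon form has 3 nonzero rows; the last pivot sits in the augmented column, so rank(C) = 2 but rank([C|b]) = 3.
Since the ranks differ, the system is inconsistent.

no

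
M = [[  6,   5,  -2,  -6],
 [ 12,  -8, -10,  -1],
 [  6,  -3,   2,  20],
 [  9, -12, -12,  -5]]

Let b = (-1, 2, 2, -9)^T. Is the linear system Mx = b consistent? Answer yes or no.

Row reduce the augmented matrix [M | b].
R2 ← R2 − (2)·R1: [0, -18, -6, 11, 4]
R3 ← R3 − R1: [0, -8, 4, 26, 3]
R4 ← R4 − (3/2)·R1: [0, -39/2, -9, 4, -15/2]
R3 ← R3 − (4/9)·R2: [0, 0, 20/3, 190/9, 11/9]
R4 ← R4 − (13/12)·R2: [0, 0, -5/2, -95/12, -71/6]
R4 ← R4 + (3/8)·R3: [0, 0, 0, 0, -91/8]
The echelon form has 4 nonzero rows; the last pivot sits in the augmented column, so rank(M) = 3 but rank([M|b]) = 4.
Since the ranks differ, the system is inconsistent.

no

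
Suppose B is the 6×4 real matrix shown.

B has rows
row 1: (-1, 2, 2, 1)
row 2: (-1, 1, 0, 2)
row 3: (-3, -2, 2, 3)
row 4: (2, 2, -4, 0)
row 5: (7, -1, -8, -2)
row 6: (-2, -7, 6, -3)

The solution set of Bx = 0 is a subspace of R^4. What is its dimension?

0

Row reduce to echelon form.
R2 ← R2 − R1: [0, -1, -2, 1]
R3 ← R3 − (3)·R1: [0, -8, -4, 0]
R4 ← R4 + (2)·R1: [0, 6, 0, 2]
R5 ← R5 + (7)·R1: [0, 13, 6, 5]
R6 ← R6 − (2)·R1: [0, -11, 2, -5]
R3 ← R3 − (8)·R2: [0, 0, 12, -8]
R4 ← R4 + (6)·R2: [0, 0, -12, 8]
R5 ← R5 + (13)·R2: [0, 0, -20, 18]
R6 ← R6 − (11)·R2: [0, 0, 24, -16]
R4 ← R4 + R3: [0, 0, 0, 0]
R5 ← R5 + (5/3)·R3: [0, 0, 0, 14/3]
R6 ← R6 − (2)·R3: [0, 0, 0, 0]
Swap R4 ↔ R5
4 nonzero rows, so rank(B) = 4.
B has 4 columns; by rank–nullity, nullity = 4 − 4 = 0.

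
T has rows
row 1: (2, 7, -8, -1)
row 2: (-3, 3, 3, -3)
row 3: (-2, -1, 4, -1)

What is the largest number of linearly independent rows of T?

2

Row reduce to echelon form.
R2 ← R2 + (3/2)·R1: [0, 27/2, -9, -9/2]
R3 ← R3 + R1: [0, 6, -4, -2]
R3 ← R3 − (4/9)·R2: [0, 0, 0, 0]
Echelon form has 2 nonzero rows, so rank(T) = 2.
The rank gives the maximum number of linearly independent rows: 2.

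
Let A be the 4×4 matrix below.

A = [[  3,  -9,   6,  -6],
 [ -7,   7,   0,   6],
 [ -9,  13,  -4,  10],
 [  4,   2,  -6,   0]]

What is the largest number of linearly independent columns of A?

2

Row reduce to echelon form.
R2 ← R2 + (7/3)·R1: [0, -14, 14, -8]
R3 ← R3 + (3)·R1: [0, -14, 14, -8]
R4 ← R4 − (4/3)·R1: [0, 14, -14, 8]
R3 ← R3 − R2: [0, 0, 0, 0]
R4 ← R4 + R2: [0, 0, 0, 0]
Echelon form has 2 nonzero rows, so rank(A) = 2.
The rank gives the maximum number of linearly independent columns: 2.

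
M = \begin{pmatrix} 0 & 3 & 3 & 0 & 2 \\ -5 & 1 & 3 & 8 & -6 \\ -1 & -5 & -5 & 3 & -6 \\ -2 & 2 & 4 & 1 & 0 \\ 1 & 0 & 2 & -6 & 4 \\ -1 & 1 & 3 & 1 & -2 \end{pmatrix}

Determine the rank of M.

4

Row reduce to echelon form.
Swap R1 ↔ R2
R3 ← R3 − (1/5)·R1: [0, -26/5, -28/5, 7/5, -24/5]
R4 ← R4 − (2/5)·R1: [0, 8/5, 14/5, -11/5, 12/5]
R5 ← R5 + (1/5)·R1: [0, 1/5, 13/5, -22/5, 14/5]
R6 ← R6 − (1/5)·R1: [0, 4/5, 12/5, -3/5, -4/5]
R3 ← R3 + (26/15)·R2: [0, 0, -2/5, 7/5, -4/3]
R4 ← R4 − (8/15)·R2: [0, 0, 6/5, -11/5, 4/3]
R5 ← R5 − (1/15)·R2: [0, 0, 12/5, -22/5, 8/3]
R6 ← R6 − (4/15)·R2: [0, 0, 8/5, -3/5, -4/3]
R4 ← R4 + (3)·R3: [0, 0, 0, 2, -8/3]
R5 ← R5 + (6)·R3: [0, 0, 0, 4, -16/3]
R6 ← R6 + (4)·R3: [0, 0, 0, 5, -20/3]
R5 ← R5 − (2)·R4: [0, 0, 0, 0, 0]
R6 ← R6 − (5/2)·R4: [0, 0, 0, 0, 0]
Echelon form has 4 nonzero rows, so rank(M) = 4.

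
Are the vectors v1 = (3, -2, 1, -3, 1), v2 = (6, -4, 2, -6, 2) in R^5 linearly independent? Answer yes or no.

no

Form the matrix with these vectors as rows and row reduce.
R2 ← R2 − (2)·R1: [0, 0, 0, 0, 0]
1 nonzero row, so the 2 vectors span a space of dimension 1.
Since 1 < 2, the vectors are linearly dependent.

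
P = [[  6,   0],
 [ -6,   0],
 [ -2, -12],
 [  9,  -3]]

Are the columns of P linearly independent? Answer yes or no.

Row reduce P to echelon form.
R2 ← R2 + R1: [0, 0]
R3 ← R3 + (1/3)·R1: [0, -12]
R4 ← R4 − (3/2)·R1: [0, -3]
Swap R2 ↔ R3
R4 ← R4 − (1/4)·R2: [0, 0]
2 pivots among 2 columns.
Every column is a pivot column, so the columns are linearly independent.

yes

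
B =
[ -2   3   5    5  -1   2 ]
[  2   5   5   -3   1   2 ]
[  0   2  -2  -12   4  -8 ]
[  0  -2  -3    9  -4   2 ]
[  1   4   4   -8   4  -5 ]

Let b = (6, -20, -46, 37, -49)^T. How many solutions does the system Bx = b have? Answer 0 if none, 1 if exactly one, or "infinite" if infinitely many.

infinite

Row reduce the augmented matrix [B | b].
R2 ← R2 + R1: [0, 8, 10, 2, 0, 4, -14]
R5 ← R5 + (1/2)·R1: [0, 11/2, 13/2, -11/2, 7/2, -4, -46]
R3 ← R3 − (1/4)·R2: [0, 0, -9/2, -25/2, 4, -9, -85/2]
R4 ← R4 + (1/4)·R2: [0, 0, -1/2, 19/2, -4, 3, 67/2]
R5 ← R5 − (11/16)·R2: [0, 0, -3/8, -55/8, 7/2, -27/4, -291/8]
R4 ← R4 − (1/9)·R3: [0, 0, 0, 98/9, -40/9, 4, 344/9]
R5 ← R5 − (1/12)·R3: [0, 0, 0, -35/6, 19/6, -6, -197/6]
R5 ← R5 + (15/28)·R4: [0, 0, 0, 0, 11/14, -27/7, -173/14]
The echelon form has 5 nonzero rows, and every pivot lies in the first 6 columns, so rank(B) = rank([B|b]) = 5.
The system is consistent.
rank = 5 < 6 unknowns, so there are infinitely many solutions.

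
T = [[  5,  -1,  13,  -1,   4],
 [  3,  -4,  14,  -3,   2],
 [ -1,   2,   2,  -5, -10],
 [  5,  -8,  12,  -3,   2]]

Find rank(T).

4

Row reduce to echelon form.
R2 ← R2 − (3/5)·R1: [0, -17/5, 31/5, -12/5, -2/5]
R3 ← R3 + (1/5)·R1: [0, 9/5, 23/5, -26/5, -46/5]
R4 ← R4 − R1: [0, -7, -1, -2, -2]
R3 ← R3 + (9/17)·R2: [0, 0, 134/17, -110/17, -160/17]
R4 ← R4 − (35/17)·R2: [0, 0, -234/17, 50/17, -20/17]
R4 ← R4 + (117/67)·R3: [0, 0, 0, -560/67, -1180/67]
Echelon form has 4 nonzero rows, so rank(T) = 4.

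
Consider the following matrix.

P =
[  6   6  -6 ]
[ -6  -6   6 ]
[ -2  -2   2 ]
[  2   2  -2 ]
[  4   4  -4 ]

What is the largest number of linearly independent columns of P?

1

Row reduce to echelon form.
R2 ← R2 + R1: [0, 0, 0]
R3 ← R3 + (1/3)·R1: [0, 0, 0]
R4 ← R4 − (1/3)·R1: [0, 0, 0]
R5 ← R5 − (2/3)·R1: [0, 0, 0]
Echelon form has 1 nonzero row, so rank(P) = 1.
The rank gives the maximum number of linearly independent columns: 1.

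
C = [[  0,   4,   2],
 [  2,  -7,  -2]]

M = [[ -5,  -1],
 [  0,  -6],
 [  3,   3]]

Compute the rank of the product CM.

2

First compute CM:
[[  6, -18],
 [-16,  34]]
Now row reduce the product.
R2 ← R2 + (8/3)·R1: [0, -14]
2 nonzero rows, so rank(CM) = 2.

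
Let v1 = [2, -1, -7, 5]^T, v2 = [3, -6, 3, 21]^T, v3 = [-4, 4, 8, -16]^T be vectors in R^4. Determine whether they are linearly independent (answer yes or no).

no

Form the matrix with these vectors as rows and row reduce.
R2 ← R2 − (3/2)·R1: [0, -9/2, 27/2, 27/2]
R3 ← R3 + (2)·R1: [0, 2, -6, -6]
R3 ← R3 + (4/9)·R2: [0, 0, 0, 0]
2 nonzero rows, so the 3 vectors span a space of dimension 2.
Since 2 < 3, the vectors are linearly dependent.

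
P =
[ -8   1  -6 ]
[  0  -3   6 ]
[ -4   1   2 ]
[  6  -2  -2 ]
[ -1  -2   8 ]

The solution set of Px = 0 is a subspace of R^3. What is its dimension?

0

Row reduce to echelon form.
R3 ← R3 − (1/2)·R1: [0, 1/2, 5]
R4 ← R4 + (3/4)·R1: [0, -5/4, -13/2]
R5 ← R5 − (1/8)·R1: [0, -17/8, 35/4]
R3 ← R3 + (1/6)·R2: [0, 0, 6]
R4 ← R4 − (5/12)·R2: [0, 0, -9]
R5 ← R5 − (17/24)·R2: [0, 0, 9/2]
R4 ← R4 + (3/2)·R3: [0, 0, 0]
R5 ← R5 − (3/4)·R3: [0, 0, 0]
3 nonzero rows, so rank(P) = 3.
P has 3 columns; by rank–nullity, nullity = 3 − 3 = 0.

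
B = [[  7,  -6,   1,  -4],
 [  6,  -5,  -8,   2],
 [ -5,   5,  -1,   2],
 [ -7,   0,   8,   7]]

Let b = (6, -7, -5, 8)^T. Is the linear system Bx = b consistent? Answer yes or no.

no

Row reduce the augmented matrix [B | b].
R2 ← R2 − (6/7)·R1: [0, 1/7, -62/7, 38/7, -85/7]
R3 ← R3 + (5/7)·R1: [0, 5/7, -2/7, -6/7, -5/7]
R4 ← R4 + R1: [0, -6, 9, 3, 14]
R3 ← R3 − (5)·R2: [0, 0, 44, -28, 60]
R4 ← R4 + (42)·R2: [0, 0, -363, 231, -496]
R4 ← R4 + (33/4)·R3: [0, 0, 0, 0, -1]
The echelon form has 4 nonzero rows; the last pivot sits in the augmented column, so rank(B) = 3 but rank([B|b]) = 4.
Since the ranks differ, the system is inconsistent.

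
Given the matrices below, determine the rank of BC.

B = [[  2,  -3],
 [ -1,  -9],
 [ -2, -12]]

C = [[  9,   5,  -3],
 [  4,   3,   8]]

2

First compute BC:
[[  6,   1, -30],
 [-45, -32, -69],
 [-66, -46, -90]]
Now row reduce the product.
R2 ← R2 + (15/2)·R1: [0, -49/2, -294]
R3 ← R3 + (11)·R1: [0, -35, -420]
R3 ← R3 − (10/7)·R2: [0, 0, 0]
2 nonzero rows, so rank(BC) = 2.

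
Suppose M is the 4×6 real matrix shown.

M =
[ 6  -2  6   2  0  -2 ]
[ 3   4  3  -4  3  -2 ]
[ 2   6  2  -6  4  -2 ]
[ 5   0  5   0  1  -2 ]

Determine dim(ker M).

4

Row reduce to echelon form.
R2 ← R2 − (1/2)·R1: [0, 5, 0, -5, 3, -1]
R3 ← R3 − (1/3)·R1: [0, 20/3, 0, -20/3, 4, -4/3]
R4 ← R4 − (5/6)·R1: [0, 5/3, 0, -5/3, 1, -1/3]
R3 ← R3 − (4/3)·R2: [0, 0, 0, 0, 0, 0]
R4 ← R4 − (1/3)·R2: [0, 0, 0, 0, 0, 0]
2 nonzero rows, so rank(M) = 2.
M has 6 columns; by rank–nullity, nullity = 6 − 2 = 4.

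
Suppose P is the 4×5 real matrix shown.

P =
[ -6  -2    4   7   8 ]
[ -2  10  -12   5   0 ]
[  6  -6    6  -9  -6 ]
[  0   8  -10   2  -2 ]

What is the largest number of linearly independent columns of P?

Row reduce to echelon form.
R2 ← R2 − (1/3)·R1: [0, 32/3, -40/3, 8/3, -8/3]
R3 ← R3 + R1: [0, -8, 10, -2, 2]
R3 ← R3 + (3/4)·R2: [0, 0, 0, 0, 0]
R4 ← R4 − (3/4)·R2: [0, 0, 0, 0, 0]
Echelon form has 2 nonzero rows, so rank(P) = 2.
The rank gives the maximum number of linearly independent columns: 2.

2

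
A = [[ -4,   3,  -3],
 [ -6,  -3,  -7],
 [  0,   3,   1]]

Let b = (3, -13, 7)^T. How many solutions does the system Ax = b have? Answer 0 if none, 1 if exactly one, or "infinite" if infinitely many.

Row reduce the augmented matrix [A | b].
R2 ← R2 − (3/2)·R1: [0, -15/2, -5/2, -35/2]
R3 ← R3 + (2/5)·R2: [0, 0, 0, 0]
The echelon form has 2 nonzero rows, and every pivot lies in the first 3 columns, so rank(A) = rank([A|b]) = 2.
The system is consistent.
rank = 2 < 3 unknowns, so there are infinitely many solutions.

infinite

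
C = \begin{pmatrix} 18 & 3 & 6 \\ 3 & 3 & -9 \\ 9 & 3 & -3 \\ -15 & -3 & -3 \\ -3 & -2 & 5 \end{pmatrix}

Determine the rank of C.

Row reduce to echelon form.
R2 ← R2 − (1/6)·R1: [0, 5/2, -10]
R3 ← R3 − (1/2)·R1: [0, 3/2, -6]
R4 ← R4 + (5/6)·R1: [0, -1/2, 2]
R5 ← R5 + (1/6)·R1: [0, -3/2, 6]
R3 ← R3 − (3/5)·R2: [0, 0, 0]
R4 ← R4 + (1/5)·R2: [0, 0, 0]
R5 ← R5 + (3/5)·R2: [0, 0, 0]
Echelon form has 2 nonzero rows, so rank(C) = 2.

2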